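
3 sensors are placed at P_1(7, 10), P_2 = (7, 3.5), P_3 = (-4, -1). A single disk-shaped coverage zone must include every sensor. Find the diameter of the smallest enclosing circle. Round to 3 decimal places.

15.556

Side lengths²: P_1P_2² = 42.25, P_1P_3² = 242, P_2P_3² = 141.25.
Since P_1P_3² = 242 ≥ 141.25 + 42.25 = 183.5, the angle opposite P_1P_3 is not acute, so the smallest enclosing circle has P_1P_3 as diameter.
Centre = midpoint of P_1P_3 = (1.5, 4.5), r² = 242/4 = 60.5.
Diameter = 2r = 2√(60.5) ≈ 15.556.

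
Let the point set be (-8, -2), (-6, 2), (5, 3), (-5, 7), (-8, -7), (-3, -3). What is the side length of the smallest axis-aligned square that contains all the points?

The bounding box has width 13 and height 14.
An axis-aligned square enclosing the set must have side ≥ max(width, height).
So the minimum side is max(13, 14) = 14.

14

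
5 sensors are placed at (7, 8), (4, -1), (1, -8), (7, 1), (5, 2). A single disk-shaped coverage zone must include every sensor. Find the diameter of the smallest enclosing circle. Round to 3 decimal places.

17.088

By Welzl's lemma the MEC is supported by two points (diametrically opposite) or three points (on a circumcircle).
The farthest pair is (7, 8)–(1, -8) with squared distance 292. The circle on this segment as diameter has centre (4, 0) and r² = 292/4 = 73.
Check (4, -1): distance² to centre = 1 ≤ 73, so it lies inside.
All remaining points lie in this disk, and no smaller disk contains both endpoints, so this is the minimum enclosing circle.
Diameter = 2r = 2√73 ≈ 17.088.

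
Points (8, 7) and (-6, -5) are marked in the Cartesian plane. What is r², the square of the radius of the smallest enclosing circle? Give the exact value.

The smallest circle enclosing two points has them as diameter endpoints.
Centre = midpoint = (1, 1); r² = |(8, 7)−(-6, -5)|²/4 = 340/4 = 85.

85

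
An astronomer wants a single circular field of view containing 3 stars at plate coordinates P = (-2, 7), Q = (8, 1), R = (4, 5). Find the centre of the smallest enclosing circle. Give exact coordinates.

Side lengths²: PQ² = 136, PR² = 40, QR² = 32.
Since PQ² = 136 ≥ 40 + 32 = 72, the angle opposite PQ is not acute, so the smallest enclosing circle has PQ as diameter.
Centre = midpoint of PQ = (3, 4), r² = 136/4 = 34.
Centre = (3, 4).

(3, 4)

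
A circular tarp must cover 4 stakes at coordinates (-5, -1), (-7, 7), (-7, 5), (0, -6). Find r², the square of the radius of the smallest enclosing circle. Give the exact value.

54.5

The minimum enclosing circle of a finite set is fixed by two of the points (as a diameter) or three (as a circumcircle).
The farthest pair is (-7, 7)–(0, -6) with squared distance 218. The circle on this segment as diameter has centre (-3.5, 0.5) and r² = 218/4 = 54.5.
Check (-5, -1): distance² to centre = 4.5 ≤ 54.5, so it lies inside.
All remaining points lie in this disk, and no smaller disk contains both endpoints, so this is the minimum enclosing circle.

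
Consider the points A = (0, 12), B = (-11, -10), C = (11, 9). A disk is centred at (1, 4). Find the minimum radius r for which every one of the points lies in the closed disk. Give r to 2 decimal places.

18.44

The required radius is the distance from (1, 4) to the farthest point.
Squared distances: 65, 340, 125.
Maximum is 340, attained at B.
r = √340 ≈ 18.44.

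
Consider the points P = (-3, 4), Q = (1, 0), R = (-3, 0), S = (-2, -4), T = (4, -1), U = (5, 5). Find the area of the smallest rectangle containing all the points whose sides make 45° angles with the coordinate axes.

In coordinates u = x + y, v = x − y the rectangle is axis-aligned; the map (x,y)→(u,v) scales areas by 2.
u-values: 1, 1, -3, -6, 3, 10; range = 10 − (-6) = 16.
v-values: -7, 1, -3, 2, 5, 0; range = 5 − (-7) = 12.
Area = (16 × 12) / 2 = 96.

96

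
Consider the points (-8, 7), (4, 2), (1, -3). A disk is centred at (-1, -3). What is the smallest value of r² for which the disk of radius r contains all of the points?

The required radius is the distance from (-1, -3) to the farthest point.
Squared distances: 149, 50, 4.
Maximum is 149, attained at (-8, 7).

149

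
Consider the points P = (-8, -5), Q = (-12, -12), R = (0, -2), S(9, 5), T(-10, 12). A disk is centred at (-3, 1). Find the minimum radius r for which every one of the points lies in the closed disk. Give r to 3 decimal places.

The required radius is the distance from (-3, 1) to the farthest point.
Squared distances: 61, 250, 18, 160, 170.
Maximum is 250, attained at Q.
r = √250 ≈ 15.811.

15.811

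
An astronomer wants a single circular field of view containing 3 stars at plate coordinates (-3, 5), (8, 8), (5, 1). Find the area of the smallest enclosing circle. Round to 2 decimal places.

Call the three points A, B, C in the order given.
Side lengths²: AB² = 130, AC² = 80, BC² = 58.
Since AB² = 130 < 80 + 58 = 138, the triangle is acute, so the smallest enclosing circle is the circumcircle.
Circumcentre = (44/17, 105/17), r² = 9425/289.
Area = π·r² = π·9425/289 ≈ 102.46.

102.46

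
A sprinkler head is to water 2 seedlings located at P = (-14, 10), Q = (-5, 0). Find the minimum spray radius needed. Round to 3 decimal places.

6.727

The smallest circle enclosing two points has them as diameter endpoints.
Centre = midpoint = (-9.5, 5); r² = |PQ|²/4 = 181/4 = 45.25.
r = √(45.25) ≈ 6.727.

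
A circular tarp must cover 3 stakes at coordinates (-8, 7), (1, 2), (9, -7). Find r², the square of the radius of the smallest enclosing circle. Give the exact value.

Call the three points A, B, C in the order given.
Side lengths²: AB² = 106, AC² = 485, BC² = 145.
Since AC² = 485 ≥ 145 + 106 = 251, the angle opposite AC is not acute, so the smallest enclosing circle has AC as diameter.
Centre = midpoint of AC = (0.5, 0), r² = 485/4 = 121.25.

121.25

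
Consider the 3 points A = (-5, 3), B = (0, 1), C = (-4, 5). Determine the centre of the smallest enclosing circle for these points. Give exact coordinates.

(-13/6, 17/6)

Side lengths²: AB² = 29, AC² = 5, BC² = 32.
Since BC² = 32 < 29 + 5 = 34, the triangle is acute, so the smallest enclosing circle is the circumcircle.
Circumcentre = (-13/6, 17/6), r² = 145/18.
Centre = (-13/6, 17/6).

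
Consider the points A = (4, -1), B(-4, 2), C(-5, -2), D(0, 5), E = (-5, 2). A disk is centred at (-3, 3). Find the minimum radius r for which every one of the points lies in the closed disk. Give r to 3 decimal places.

The required radius is the distance from (-3, 3) to the farthest point.
Squared distances: 65, 2, 29, 13, 5.
Maximum is 65, attained at A.
r = √65 ≈ 8.062.

8.062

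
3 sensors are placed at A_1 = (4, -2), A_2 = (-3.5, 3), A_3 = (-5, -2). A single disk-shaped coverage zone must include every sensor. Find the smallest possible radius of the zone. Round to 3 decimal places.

4.705

Side lengths²: A_1A_2² = 81.25, A_1A_3² = 81, A_2A_3² = 27.25.
Since A_1A_2² = 81.25 < 81 + 27.25 = 108.25, the triangle is acute, so the smallest enclosing circle is the circumcircle.
Circumcentre = (-0.5, -0.625), r² = 22.140625.
r = √(22.140625) ≈ 4.705.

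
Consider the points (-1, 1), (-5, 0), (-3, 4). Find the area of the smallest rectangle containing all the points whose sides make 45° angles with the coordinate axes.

In coordinates u = x + y, v = x − y the rectangle is axis-aligned; the map (x,y)→(u,v) scales areas by 2.
u-values: 0, -5, 1; range = 1 − (-5) = 6.
v-values: -2, -5, -7; range = -2 − (-7) = 5.
Area = (6 × 5) / 2 = 15.

15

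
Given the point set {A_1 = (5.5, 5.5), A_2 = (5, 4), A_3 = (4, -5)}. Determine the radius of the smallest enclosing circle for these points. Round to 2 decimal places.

Side lengths²: A_1A_2² = 2.5, A_1A_3² = 112.5, A_2A_3² = 82.
Since A_1A_3² = 112.5 ≥ 82 + 2.5 = 84.5, the angle opposite A_1A_3 is not acute, so the smallest enclosing circle has A_1A_3 as diameter.
Centre = midpoint of A_1A_3 = (4.75, 0.25), r² = 112.5/4 = 28.125.
r = √(28.125) ≈ 5.30.

5.30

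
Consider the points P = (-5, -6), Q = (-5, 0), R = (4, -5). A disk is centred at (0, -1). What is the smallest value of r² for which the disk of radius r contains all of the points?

The required radius is the distance from (0, -1) to the farthest point.
Squared distances: 50, 26, 32.
Maximum is 50, attained at P.

50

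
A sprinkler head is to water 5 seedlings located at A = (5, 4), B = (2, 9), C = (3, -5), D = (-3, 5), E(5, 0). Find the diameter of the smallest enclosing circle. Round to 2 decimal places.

A smallest enclosing disk is always determined by at most three of the input points on its boundary.
The farthest pair is B–C with squared distance 197. The circle on this segment as diameter has centre (2.5, 2) and r² = 197/4 = 49.25.
Check A: distance² to centre = 10.25 ≤ 49.25, so it lies inside.
All remaining points lie in this disk, and no smaller disk contains both endpoints, so this is the minimum enclosing circle.
Diameter = 2r = 2√(49.25) ≈ 14.04.

14.04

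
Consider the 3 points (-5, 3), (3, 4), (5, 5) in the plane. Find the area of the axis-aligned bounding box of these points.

x ranges over [-5, 5], width 10.
y ranges over [3, 5], height 2.
Area = 10 × 2 = 20.

20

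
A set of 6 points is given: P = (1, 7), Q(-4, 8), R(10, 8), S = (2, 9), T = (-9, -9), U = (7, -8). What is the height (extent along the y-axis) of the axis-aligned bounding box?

18

max y = 9, min y = -9, so height = 18.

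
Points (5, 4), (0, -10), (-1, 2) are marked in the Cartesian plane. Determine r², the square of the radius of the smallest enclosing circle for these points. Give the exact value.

Call the three points A, B, C in the order given.
Side lengths²: AB² = 221, AC² = 40, BC² = 145.
Since AB² = 221 ≥ 145 + 40 = 185, the angle opposite AB is not acute, so the smallest enclosing circle has AB as diameter.
Centre = midpoint of AB = (2.5, -3), r² = 221/4 = 55.25.

55.25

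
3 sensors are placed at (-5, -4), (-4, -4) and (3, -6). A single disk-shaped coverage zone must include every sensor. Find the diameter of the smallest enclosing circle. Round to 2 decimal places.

Call the three points A, B, C in the order given.
Side lengths²: AB² = 1, AC² = 68, BC² = 53.
Since AC² = 68 ≥ 53 + 1 = 54, the angle opposite AC is not acute, so the smallest enclosing circle has AC as diameter.
Centre = midpoint of AC = (-1, -5), r² = 68/4 = 17.
Diameter = 2r = 2√17 ≈ 8.25.

8.25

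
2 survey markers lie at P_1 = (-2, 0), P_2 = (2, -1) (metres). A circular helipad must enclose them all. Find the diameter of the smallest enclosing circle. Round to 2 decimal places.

4.12

The smallest circle enclosing two points has them as diameter endpoints.
Centre = midpoint = (0, -0.5); r² = |P_1P_2|²/4 = 17/4 = 4.25.
Diameter = 2r = 2√(4.25) ≈ 4.12.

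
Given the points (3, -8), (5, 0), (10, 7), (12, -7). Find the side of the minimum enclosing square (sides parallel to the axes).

15

The bounding box has width 9 and height 15.
An axis-aligned square enclosing the set must have side ≥ max(width, height).
So the minimum side is max(9, 15) = 15.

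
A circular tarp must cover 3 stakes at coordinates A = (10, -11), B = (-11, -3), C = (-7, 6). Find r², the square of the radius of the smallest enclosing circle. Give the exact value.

Side lengths²: AB² = 505, AC² = 578, BC² = 97.
Since AC² = 578 < 505 + 97 = 602, the triangle is acute, so the smallest enclosing circle is the circumcircle.
Circumcentre = (27/26, -77/26), r² = 48985/338.

48985/338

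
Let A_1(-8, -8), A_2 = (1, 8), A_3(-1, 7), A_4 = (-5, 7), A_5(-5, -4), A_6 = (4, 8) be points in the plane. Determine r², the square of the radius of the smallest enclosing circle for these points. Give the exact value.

The minimum enclosing circle of a finite set is fixed by two of the points (as a diameter) or three (as a circumcircle).
The farthest pair is A_1–A_6 with squared distance 400. The circle on this segment as diameter has centre (-2, 0) and r² = 400/4 = 100.
Check A_2: distance² to centre = 73 ≤ 100, so it lies inside.
All remaining points lie in this disk, and no smaller disk contains both endpoints, so this is the minimum enclosing circle.

100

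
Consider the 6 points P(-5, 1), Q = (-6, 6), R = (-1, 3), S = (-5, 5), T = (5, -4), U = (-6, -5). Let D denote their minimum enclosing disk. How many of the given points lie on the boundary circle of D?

A smallest enclosing disk is always determined by at most three of the input points on its boundary.
The minimum enclosing circle is determined by three boundary points: Q, T, U.
Their circumcentre is (-21/22, 0.5) with r² = 13481/242.
The farthest remaining point S is at distance² 8861/242 ≤ 13481/242.
The points at distance exactly r from the centre are Q, T, U — 3 points.

3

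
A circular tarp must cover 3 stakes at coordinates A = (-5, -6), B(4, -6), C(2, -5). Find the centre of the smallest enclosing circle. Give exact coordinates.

Side lengths²: AB² = 81, AC² = 50, BC² = 5.
Since AB² = 81 ≥ 50 + 5 = 55, the angle opposite AB is not acute, so the smallest enclosing circle has AB as diameter.
Centre = midpoint of AB = (-0.5, -6), r² = 81/4 = 20.25.
Centre = (-0.5, -6).

(-0.5, -6)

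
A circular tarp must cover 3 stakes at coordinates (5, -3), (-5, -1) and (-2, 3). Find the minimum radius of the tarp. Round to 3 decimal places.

5.110

Call the three points A, B, C in the order given.
Side lengths²: AB² = 104, AC² = 85, BC² = 25.
Since AB² = 104 < 85 + 25 = 110, the triangle is acute, so the smallest enclosing circle is the circumcircle.
Circumcentre = (3/46, -77/46), r² = 27625/1058.
r = √(27625/1058) ≈ 5.110.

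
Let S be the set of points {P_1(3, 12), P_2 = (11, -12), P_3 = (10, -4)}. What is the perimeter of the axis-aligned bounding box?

Width = max x − min x = 11 − 3 = 8.
Height = max y − min y = 12 − (-12) = 24.
Perimeter = 2(8 + 24) = 64.

64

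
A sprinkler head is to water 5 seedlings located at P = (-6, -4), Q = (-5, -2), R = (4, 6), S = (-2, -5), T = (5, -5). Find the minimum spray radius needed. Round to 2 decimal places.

7.19

By Welzl's lemma the MEC is supported by two points (diametrically opposite) or three points (on a circumcircle).
The minimum enclosing circle is determined by three boundary points: P, R, T.
Their circumcentre is (-1/12, 1/12) with r² = 3721/72.
The farthest remaining point S is at distance² 2125/72 ≤ 3721/72.
r = √(3721/72) ≈ 7.19.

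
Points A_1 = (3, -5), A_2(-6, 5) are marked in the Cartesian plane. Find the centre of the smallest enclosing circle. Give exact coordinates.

The smallest circle enclosing two points has them as diameter endpoints.
Centre = midpoint = (-1.5, 0); r² = |A_1A_2|²/4 = 181/4 = 45.25.
Centre = (-1.5, 0).

(-1.5, 0)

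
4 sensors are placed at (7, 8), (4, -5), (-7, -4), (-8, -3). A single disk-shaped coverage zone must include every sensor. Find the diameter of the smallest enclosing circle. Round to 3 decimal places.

The minimum enclosing circle of a finite set is fixed by two of the points (as a diameter) or three (as a circumcircle).
The farthest pair is (7, 8)–(-8, -3) with squared distance 346. The circle on this segment as diameter has centre (-0.5, 2.5) and r² = 346/4 = 86.5.
Check (4, -5): distance² to centre = 76.5 ≤ 86.5, so it lies inside.
All remaining points lie in this disk, and no smaller disk contains both endpoints, so this is the minimum enclosing circle.
Diameter = 2r = 2√(86.5) ≈ 18.601.

18.601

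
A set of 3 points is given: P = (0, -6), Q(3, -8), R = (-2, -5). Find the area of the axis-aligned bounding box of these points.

x ranges over [-2, 3], width 5.
y ranges over [-8, -5], height 3.
Area = 5 × 3 = 15.

15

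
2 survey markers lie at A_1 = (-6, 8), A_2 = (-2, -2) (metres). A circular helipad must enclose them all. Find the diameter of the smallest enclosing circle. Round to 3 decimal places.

10.770

The smallest circle enclosing two points has them as diameter endpoints.
Centre = midpoint = (-4, 3); r² = |A_1A_2|²/4 = 116/4 = 29.
Diameter = 2r = 2√29 ≈ 10.770.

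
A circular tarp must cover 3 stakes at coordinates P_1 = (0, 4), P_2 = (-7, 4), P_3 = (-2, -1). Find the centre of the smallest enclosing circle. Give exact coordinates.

(-3.5, 2.5)

Side lengths²: P_1P_2² = 49, P_1P_3² = 29, P_2P_3² = 50.
Since P_2P_3² = 50 < 49 + 29 = 78, the triangle is acute, so the smallest enclosing circle is the circumcircle.
Circumcentre = (-3.5, 2.5), r² = 14.5.
Centre = (-3.5, 2.5).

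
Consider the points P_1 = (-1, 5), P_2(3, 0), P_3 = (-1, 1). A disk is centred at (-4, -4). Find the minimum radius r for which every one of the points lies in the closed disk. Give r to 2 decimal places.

9.49

The required radius is the distance from (-4, -4) to the farthest point.
Squared distances: 90, 65, 34.
Maximum is 90, attained at P_1.
r = √90 ≈ 9.49.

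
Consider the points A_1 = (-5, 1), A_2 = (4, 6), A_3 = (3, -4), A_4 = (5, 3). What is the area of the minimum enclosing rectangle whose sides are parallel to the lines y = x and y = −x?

91

In coordinates u = x + y, v = x − y the rectangle is axis-aligned; the map (x,y)→(u,v) scales areas by 2.
u-values: -4, 10, -1, 8; range = 10 − (-4) = 14.
v-values: -6, -2, 7, 2; range = 7 − (-6) = 13.
Area = (14 × 13) / 2 = 91.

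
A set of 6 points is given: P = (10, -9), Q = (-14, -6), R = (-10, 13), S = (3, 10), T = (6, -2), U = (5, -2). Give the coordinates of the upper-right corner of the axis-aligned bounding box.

(10, 13)

x-range [-14, 10], y-range [-9, 13].
The upper-right corner is (10, 13).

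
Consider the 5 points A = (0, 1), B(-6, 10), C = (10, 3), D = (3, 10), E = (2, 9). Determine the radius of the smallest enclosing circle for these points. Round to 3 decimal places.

By Welzl's lemma the MEC is supported by two points (diametrically opposite) or three points (on a circumcircle).
The farthest pair is B–C with squared distance 305. The circle on this segment as diameter has centre (2, 6.5) and r² = 305/4 = 76.25.
Check A: distance² to centre = 34.25 ≤ 76.25, so it lies inside.
All remaining points lie in this disk, and no smaller disk contains both endpoints, so this is the minimum enclosing circle.
r = √(76.25) ≈ 8.732.

8.732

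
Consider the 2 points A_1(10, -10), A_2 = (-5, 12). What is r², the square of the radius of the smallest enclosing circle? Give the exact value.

177.25

The smallest circle enclosing two points has them as diameter endpoints.
Centre = midpoint = (2.5, 1); r² = |A_1A_2|²/4 = 709/4 = 177.25.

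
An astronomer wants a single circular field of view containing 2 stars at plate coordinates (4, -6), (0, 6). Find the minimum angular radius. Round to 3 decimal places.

The smallest circle enclosing two points has them as diameter endpoints.
Centre = midpoint = (2, 0); r² = |(4, -6)−(0, 6)|²/4 = 160/4 = 40.
r = √40 ≈ 6.325.

6.325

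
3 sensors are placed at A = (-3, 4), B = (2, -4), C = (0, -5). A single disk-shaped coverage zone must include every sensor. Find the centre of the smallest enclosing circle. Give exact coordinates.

(-15/14, -5/14)

Side lengths²: AB² = 89, AC² = 90, BC² = 5.
Since AC² = 90 < 89 + 5 = 94, the triangle is acute, so the smallest enclosing circle is the circumcircle.
Circumcentre = (-15/14, -5/14), r² = 2225/98.
Centre = (-15/14, -5/14).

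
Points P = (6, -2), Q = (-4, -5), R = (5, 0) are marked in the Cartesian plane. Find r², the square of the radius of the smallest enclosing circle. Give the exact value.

Side lengths²: PQ² = 109, PR² = 5, QR² = 106.
Since PQ² = 109 < 106 + 5 = 111, the triangle is acute, so the smallest enclosing circle is the circumcircle.
Circumcentre = (43/46, -151/46), r² = 28885/1058.

28885/1058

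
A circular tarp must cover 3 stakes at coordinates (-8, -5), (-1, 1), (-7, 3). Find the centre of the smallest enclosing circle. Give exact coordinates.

(-5.1, -1.3)

Call the three points A, B, C in the order given.
Side lengths²: AB² = 85, AC² = 65, BC² = 40.
Since AB² = 85 < 65 + 40 = 105, the triangle is acute, so the smallest enclosing circle is the circumcircle.
Circumcentre = (-5.1, -1.3), r² = 22.1.
Centre = (-5.1, -1.3).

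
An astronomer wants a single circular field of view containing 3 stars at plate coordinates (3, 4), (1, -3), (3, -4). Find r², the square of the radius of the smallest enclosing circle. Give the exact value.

Call the three points A, B, C in the order given.
Side lengths²: AB² = 53, AC² = 64, BC² = 5.
Since AC² = 64 ≥ 53 + 5 = 58, the angle opposite AC is not acute, so the smallest enclosing circle has AC as diameter.
Centre = midpoint of AC = (3, 0), r² = 64/4 = 16.

16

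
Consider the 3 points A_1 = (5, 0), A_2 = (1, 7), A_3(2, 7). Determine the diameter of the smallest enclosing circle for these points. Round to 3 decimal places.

8.062

Side lengths²: A_1A_2² = 65, A_1A_3² = 58, A_2A_3² = 1.
Since A_1A_2² = 65 ≥ 58 + 1 = 59, the angle opposite A_1A_2 is not acute, so the smallest enclosing circle has A_1A_2 as diameter.
Centre = midpoint of A_1A_2 = (3, 3.5), r² = 65/4 = 16.25.
Diameter = 2r = 2√(16.25) ≈ 8.062.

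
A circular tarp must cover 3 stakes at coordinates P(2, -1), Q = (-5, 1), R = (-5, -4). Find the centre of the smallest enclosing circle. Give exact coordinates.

(-27/14, -1.5)

Side lengths²: PQ² = 53, PR² = 58, QR² = 25.
Since PR² = 58 < 53 + 25 = 78, the triangle is acute, so the smallest enclosing circle is the circumcircle.
Circumcentre = (-27/14, -1.5), r² = 1537/98.
Centre = (-27/14, -1.5).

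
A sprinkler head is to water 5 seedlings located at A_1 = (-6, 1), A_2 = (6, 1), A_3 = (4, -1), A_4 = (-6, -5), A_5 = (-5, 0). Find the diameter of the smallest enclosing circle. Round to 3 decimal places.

The farthest pair is A_2–A_4 with squared distance 180. The circle on this segment as diameter has centre (0, -2) and r² = 180/4 = 45.
Check A_1: distance² to centre = 45 ≤ 45, so it lies inside.
All remaining points lie in this disk, and no smaller disk contains both endpoints, so this is the minimum enclosing circle.
Diameter = 2r = 2√45 ≈ 13.416.

13.416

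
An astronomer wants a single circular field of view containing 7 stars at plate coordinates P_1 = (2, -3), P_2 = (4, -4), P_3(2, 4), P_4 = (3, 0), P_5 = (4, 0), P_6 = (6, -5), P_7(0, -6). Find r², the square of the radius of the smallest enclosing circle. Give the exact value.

The minimum enclosing circle of a finite set is fixed by two of the points (as a diameter) or three (as a circumcircle).
The minimum enclosing circle is determined by three boundary points: P_3, P_6, P_7.
Their circumcentre is (133/58, -73/58) with r² = 46657/1682.
The farthest remaining point P_2 is at distance² 17541/1682 ≤ 46657/1682.

46657/1682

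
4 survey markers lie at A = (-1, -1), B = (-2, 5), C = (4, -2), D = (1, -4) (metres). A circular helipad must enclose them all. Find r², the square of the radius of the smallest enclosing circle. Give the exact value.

By Welzl's lemma the MEC is supported by two points (diametrically opposite) or three points (on a circumcircle).
The minimum enclosing circle is determined by three boundary points: B, C, D.
Their circumcentre is (1/22, 15/22) with r² = 5525/242.
The farthest remaining point A is at distance² 949/242 ≤ 5525/242.

5525/242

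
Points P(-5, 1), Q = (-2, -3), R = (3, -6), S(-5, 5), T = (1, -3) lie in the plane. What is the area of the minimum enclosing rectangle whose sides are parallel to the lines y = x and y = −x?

47.5

In coordinates u = x + y, v = x − y the rectangle is axis-aligned; the map (x,y)→(u,v) scales areas by 2.
u-values: -4, -5, -3, 0, -2; range = 0 − (-5) = 5.
v-values: -6, 1, 9, -10, 4; range = 9 − (-10) = 19.
Area = (5 × 19) / 2 = 47.5.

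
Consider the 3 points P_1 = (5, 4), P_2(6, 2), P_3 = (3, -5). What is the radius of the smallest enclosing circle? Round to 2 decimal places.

4.61

Side lengths²: P_1P_2² = 5, P_1P_3² = 85, P_2P_3² = 58.
Since P_1P_3² = 85 ≥ 58 + 5 = 63, the angle opposite P_1P_3 is not acute, so the smallest enclosing circle has P_1P_3 as diameter.
Centre = midpoint of P_1P_3 = (4, -0.5), r² = 85/4 = 21.25.
r = √(21.25) ≈ 4.61.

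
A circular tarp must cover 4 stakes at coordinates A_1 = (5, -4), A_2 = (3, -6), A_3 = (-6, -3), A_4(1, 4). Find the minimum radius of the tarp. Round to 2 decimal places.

5.82

By Welzl's lemma the MEC is supported by two points (diametrically opposite) or three points (on a circumcircle).
The minimum enclosing circle is determined by three boundary points: A_1, A_3, A_4.
Their circumcentre is (-1/3, -5/3) with r² = 305/9.
The farthest remaining point A_2 is at distance² 269/9 ≤ 305/9.
r = √(305/9) ≈ 5.82.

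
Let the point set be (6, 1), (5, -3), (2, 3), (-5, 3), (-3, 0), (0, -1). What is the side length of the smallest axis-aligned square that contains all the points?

The bounding box has width 11 and height 6.
An axis-aligned square enclosing the set must have side ≥ max(width, height).
So the minimum side is max(11, 6) = 11.

11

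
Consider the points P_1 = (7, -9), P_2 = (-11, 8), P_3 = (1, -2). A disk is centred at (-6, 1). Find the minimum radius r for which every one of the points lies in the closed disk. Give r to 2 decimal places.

The required radius is the distance from (-6, 1) to the farthest point.
Squared distances: 269, 74, 58.
Maximum is 269, attained at P_1.
r = √269 ≈ 16.40.

16.40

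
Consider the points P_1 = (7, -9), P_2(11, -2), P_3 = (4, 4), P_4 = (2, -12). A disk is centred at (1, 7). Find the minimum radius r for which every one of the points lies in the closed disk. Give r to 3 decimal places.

The required radius is the distance from (1, 7) to the farthest point.
Squared distances: 292, 181, 18, 362.
Maximum is 362, attained at P_4.
r = √362 ≈ 19.026.

19.026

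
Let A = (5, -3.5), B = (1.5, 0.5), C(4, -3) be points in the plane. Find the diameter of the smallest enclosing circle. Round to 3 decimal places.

Side lengths²: AB² = 28.25, AC² = 1.25, BC² = 18.5.
Since AB² = 28.25 ≥ 18.5 + 1.25 = 19.75, the angle opposite AB is not acute, so the smallest enclosing circle has AB as diameter.
Centre = midpoint of AB = (3.25, -1.5), r² = 28.25/4 = 7.0625.
Diameter = 2r = 2√(7.0625) ≈ 5.315.

5.315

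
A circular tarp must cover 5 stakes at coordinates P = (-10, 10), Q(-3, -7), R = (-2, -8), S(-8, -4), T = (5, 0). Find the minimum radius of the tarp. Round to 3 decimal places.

9.934

A smallest enclosing disk is always determined by at most three of the input points on its boundary.
The minimum enclosing circle is determined by three boundary points: P, R, T.
Their circumcentre is (-183/38, 29/19) with r² = 142493/1444.
The farthest remaining point Q is at distance² 109737/1444 ≤ 142493/1444.
r = √(142493/1444) ≈ 9.934.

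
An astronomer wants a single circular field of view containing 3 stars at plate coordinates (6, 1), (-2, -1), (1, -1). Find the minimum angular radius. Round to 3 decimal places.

4.123

Call the three points A, B, C in the order given.
Side lengths²: AB² = 68, AC² = 29, BC² = 9.
Since AB² = 68 ≥ 29 + 9 = 38, the angle opposite AB is not acute, so the smallest enclosing circle has AB as diameter.
Centre = midpoint of AB = (2, 0), r² = 68/4 = 17.
r = √17 ≈ 4.123.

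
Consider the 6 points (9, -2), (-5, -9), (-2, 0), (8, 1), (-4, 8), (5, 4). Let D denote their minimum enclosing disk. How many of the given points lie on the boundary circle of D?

3

The minimum enclosing circle of a finite set is fixed by two of the points (as a diameter) or three (as a circumcircle).
The minimum enclosing circle is determined by three boundary points: (9, -2), (-5, -9), (-4, 8).
Their circumcentre is (-25/66, -49/66) with r² = 195025/2178.
The farthest remaining point (8, 1) is at distance² 159517/2178 ≤ 195025/2178.
The points at distance exactly r from the centre are (9, -2), (-5, -9), (-4, 8) — 3 points.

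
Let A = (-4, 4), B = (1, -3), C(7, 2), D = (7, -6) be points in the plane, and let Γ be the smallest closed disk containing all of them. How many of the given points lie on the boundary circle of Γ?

The farthest pair is A–D with squared distance 221. The circle on this segment as diameter has centre (1.5, -1) and r² = 221/4 = 55.25.
Check B: distance² to centre = 4.25 ≤ 55.25, so it lies inside.
All remaining points lie in this disk, and no smaller disk contains both endpoints, so this is the minimum enclosing circle.
The points at distance exactly r from the centre are A, D — 2 points.

2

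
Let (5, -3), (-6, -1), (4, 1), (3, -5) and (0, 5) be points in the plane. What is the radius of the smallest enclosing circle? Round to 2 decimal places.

By Welzl's lemma the MEC is supported by two points (diametrically opposite) or three points (on a circumcircle).
The minimum enclosing circle is determined by three boundary points: (5, -3), (-6, -1), (0, 5).
Their circumcentre is (-7/26, -19/26) with r² = 11125/338.
The farthest remaining point (3, -5) is at distance² 9773/338 ≤ 11125/338.
r = √(11125/338) ≈ 5.74.

5.74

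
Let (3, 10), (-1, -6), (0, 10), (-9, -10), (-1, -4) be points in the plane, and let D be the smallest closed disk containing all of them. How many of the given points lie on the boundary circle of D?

2

A smallest enclosing disk is always determined by at most three of the input points on its boundary.
The farthest pair is (3, 10)–(-9, -10) with squared distance 544. The circle on this segment as diameter has centre (-3, 0) and r² = 544/4 = 136.
Check (-1, -6): distance² to centre = 40 ≤ 136, so it lies inside.
All remaining points lie in this disk, and no smaller disk contains both endpoints, so this is the minimum enclosing circle.
The points at distance exactly r from the centre are (3, 10), (-9, -10) — 2 points.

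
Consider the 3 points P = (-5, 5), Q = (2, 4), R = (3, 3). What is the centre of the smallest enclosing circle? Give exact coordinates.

(-1, 4)

Side lengths²: PQ² = 50, PR² = 68, QR² = 2.
Since PR² = 68 ≥ 50 + 2 = 52, the angle opposite PR is not acute, so the smallest enclosing circle has PR as diameter.
Centre = midpoint of PR = (-1, 4), r² = 68/4 = 17.
Centre = (-1, 4).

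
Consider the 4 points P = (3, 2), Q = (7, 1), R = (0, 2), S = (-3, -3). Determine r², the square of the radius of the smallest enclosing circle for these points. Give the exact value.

The minimum enclosing circle of a finite set is fixed by two of the points (as a diameter) or three (as a circumcircle).
The farthest pair is Q–S with squared distance 116. The circle on this segment as diameter has centre (2, -1) and r² = 116/4 = 29.
Check P: distance² to centre = 10 ≤ 29, so it lies inside.
All remaining points lie in this disk, and no smaller disk contains both endpoints, so this is the minimum enclosing circle.

29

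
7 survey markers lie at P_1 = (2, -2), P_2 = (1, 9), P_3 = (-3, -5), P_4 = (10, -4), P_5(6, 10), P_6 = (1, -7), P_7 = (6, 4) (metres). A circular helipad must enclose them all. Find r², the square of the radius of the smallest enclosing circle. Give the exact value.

A smallest enclosing disk is always determined by at most three of the input points on its boundary.
The minimum enclosing circle is determined by three boundary points: P_3, P_4, P_5.
Their circumcentre is (94/31, 49/31) with r² = 76585/961.
The farthest remaining point P_6 is at distance² 74725/961 ≤ 76585/961.

76585/961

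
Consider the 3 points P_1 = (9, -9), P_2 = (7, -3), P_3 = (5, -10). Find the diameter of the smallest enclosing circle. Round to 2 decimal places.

Side lengths²: P_1P_2² = 40, P_1P_3² = 17, P_2P_3² = 53.
Since P_2P_3² = 53 < 40 + 17 = 57, the triangle is acute, so the smallest enclosing circle is the circumcircle.
Circumcentre = (163/26, -171/26), r² = 4505/338.
Diameter = 2r = 2√(4505/338) ≈ 7.30.

7.30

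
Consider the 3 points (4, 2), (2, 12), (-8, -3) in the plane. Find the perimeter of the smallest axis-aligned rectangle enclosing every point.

54

Width = max x − min x = 4 − (-8) = 12.
Height = max y − min y = 12 − (-3) = 15.
Perimeter = 2(12 + 15) = 54.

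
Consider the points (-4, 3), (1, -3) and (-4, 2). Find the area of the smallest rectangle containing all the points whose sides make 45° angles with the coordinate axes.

5.5

In coordinates u = x + y, v = x − y the rectangle is axis-aligned; the map (x,y)→(u,v) scales areas by 2.
u-values: -1, -2, -2; range = -1 − (-2) = 1.
v-values: -7, 4, -6; range = 4 − (-7) = 11.
Area = (1 × 11) / 2 = 5.5.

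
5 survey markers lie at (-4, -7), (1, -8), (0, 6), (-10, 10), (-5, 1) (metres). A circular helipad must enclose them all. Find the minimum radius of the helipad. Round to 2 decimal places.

By Welzl's lemma the MEC is supported by two points (diametrically opposite) or three points (on a circumcircle).
The farthest pair is (1, -8)–(-10, 10) with squared distance 445. The circle on this segment as diameter has centre (-4.5, 1) and r² = 445/4 = 111.25.
Check (-4, -7): distance² to centre = 64.25 ≤ 111.25, so it lies inside.
All remaining points lie in this disk, and no smaller disk contains both endpoints, so this is the minimum enclosing circle.
r = √(111.25) ≈ 10.55.

10.55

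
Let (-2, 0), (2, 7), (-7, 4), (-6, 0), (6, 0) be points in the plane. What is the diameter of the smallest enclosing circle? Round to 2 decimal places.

The minimum enclosing circle of a finite set is fixed by two of the points (as a diameter) or three (as a circumcircle).
The farthest pair is (-7, 4)–(6, 0) with squared distance 185. The circle on this segment as diameter has centre (-0.5, 2) and r² = 185/4 = 46.25.
Check (-2, 0): distance² to centre = 6.25 ≤ 46.25, so it lies inside.
All remaining points lie in this disk, and no smaller disk contains both endpoints, so this is the minimum enclosing circle.
Diameter = 2r = 2√(46.25) ≈ 13.60.

13.60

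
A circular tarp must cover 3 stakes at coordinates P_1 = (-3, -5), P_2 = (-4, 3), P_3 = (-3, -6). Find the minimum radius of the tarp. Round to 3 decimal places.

Side lengths²: P_1P_2² = 65, P_1P_3² = 1, P_2P_3² = 82.
Since P_2P_3² = 82 ≥ 65 + 1 = 66, the angle opposite P_2P_3 is not acute, so the smallest enclosing circle has P_2P_3 as diameter.
Centre = midpoint of P_2P_3 = (-3.5, -1.5), r² = 82/4 = 20.5.
r = √(20.5) ≈ 4.528.

4.528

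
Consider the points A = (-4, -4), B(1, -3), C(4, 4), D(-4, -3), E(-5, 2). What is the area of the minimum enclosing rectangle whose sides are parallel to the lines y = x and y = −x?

In coordinates u = x + y, v = x − y the rectangle is axis-aligned; the map (x,y)→(u,v) scales areas by 2.
u-values: -8, -2, 8, -7, -3; range = 8 − (-8) = 16.
v-values: 0, 4, 0, -1, -7; range = 4 − (-7) = 11.
Area = (16 × 11) / 2 = 88.

88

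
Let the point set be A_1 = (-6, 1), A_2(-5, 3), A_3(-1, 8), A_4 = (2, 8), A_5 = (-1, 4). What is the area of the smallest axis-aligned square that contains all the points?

64

The bounding box has width 8 and height 7.
An axis-aligned square enclosing the set must have side ≥ max(width, height).
So the minimum side is max(8, 7) = 8.
Area = 8² = 64.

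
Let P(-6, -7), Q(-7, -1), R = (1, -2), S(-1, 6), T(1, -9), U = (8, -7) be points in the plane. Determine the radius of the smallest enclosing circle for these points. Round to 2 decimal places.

8.47

By Welzl's lemma the MEC is supported by two points (diametrically opposite) or three points (on a circumcircle).
The minimum enclosing circle is determined by three boundary points: P, S, U.
Their circumcentre is (1, -29/13) with r² = 12125/169.
The farthest remaining point Q is at distance² 11072/169 ≤ 12125/169.
r = √(12125/169) ≈ 8.47.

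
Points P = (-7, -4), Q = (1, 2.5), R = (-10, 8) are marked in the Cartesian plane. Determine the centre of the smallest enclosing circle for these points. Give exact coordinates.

Side lengths²: PQ² = 106.25, PR² = 153, QR² = 151.25.
Since PR² = 153 < 151.25 + 106.25 = 257.5, the triangle is acute, so the smallest enclosing circle is the circumcircle.
Circumcentre = (-81/14, 75/28), r² = 36125/784.
Centre = (-81/14, 75/28).

(-81/14, 75/28)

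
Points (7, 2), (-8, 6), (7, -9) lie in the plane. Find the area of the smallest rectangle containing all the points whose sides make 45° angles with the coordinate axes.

165

In coordinates u = x + y, v = x − y the rectangle is axis-aligned; the map (x,y)→(u,v) scales areas by 2.
u-values: 9, -2, -2; range = 9 − (-2) = 11.
v-values: 5, -14, 16; range = 16 − (-14) = 30.
Area = (11 × 30) / 2 = 165.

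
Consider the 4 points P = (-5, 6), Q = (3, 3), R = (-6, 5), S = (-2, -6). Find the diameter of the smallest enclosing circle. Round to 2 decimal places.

12.51

The minimum enclosing circle of a finite set is fixed by two of the points (as a diameter) or three (as a circumcircle).
The minimum enclosing circle is determined by three boundary points: P, Q, S.
Their circumcentre is (-151/58, 13/58) with r² = 65773/1682.
The farthest remaining point R is at distance² 57769/1682 ≤ 65773/1682.
Diameter = 2r = 2√(65773/1682) ≈ 12.51.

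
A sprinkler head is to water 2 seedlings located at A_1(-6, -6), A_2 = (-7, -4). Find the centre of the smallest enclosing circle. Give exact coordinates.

The smallest circle enclosing two points has them as diameter endpoints.
Centre = midpoint = (-6.5, -5); r² = |A_1A_2|²/4 = 5/4 = 1.25.
Centre = (-6.5, -5).

(-6.5, -5)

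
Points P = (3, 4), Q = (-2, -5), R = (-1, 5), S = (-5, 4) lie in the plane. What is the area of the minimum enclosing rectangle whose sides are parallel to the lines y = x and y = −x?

84

In coordinates u = x + y, v = x − y the rectangle is axis-aligned; the map (x,y)→(u,v) scales areas by 2.
u-values: 7, -7, 4, -1; range = 7 − (-7) = 14.
v-values: -1, 3, -6, -9; range = 3 − (-9) = 12.
Area = (14 × 12) / 2 = 84.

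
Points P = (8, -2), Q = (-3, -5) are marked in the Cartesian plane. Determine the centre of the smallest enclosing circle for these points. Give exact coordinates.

(2.5, -3.5)

The smallest circle enclosing two points has them as diameter endpoints.
Centre = midpoint = (2.5, -3.5); r² = |PQ|²/4 = 130/4 = 32.5.
Centre = (2.5, -3.5).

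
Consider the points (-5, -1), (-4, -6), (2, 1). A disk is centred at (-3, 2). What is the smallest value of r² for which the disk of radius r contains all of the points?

65

The required radius is the distance from (-3, 2) to the farthest point.
Squared distances: 13, 65, 26.
Maximum is 65, attained at (-4, -6).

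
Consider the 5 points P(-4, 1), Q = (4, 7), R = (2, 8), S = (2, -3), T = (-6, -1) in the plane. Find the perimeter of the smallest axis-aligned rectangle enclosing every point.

Width = max x − min x = 4 − (-6) = 10.
Height = max y − min y = 8 − (-3) = 11.
Perimeter = 2(10 + 11) = 42.

42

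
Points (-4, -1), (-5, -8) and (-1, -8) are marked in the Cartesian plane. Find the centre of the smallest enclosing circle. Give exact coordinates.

(-3, -33/7)

Call the three points A, B, C in the order given.
Side lengths²: AB² = 50, AC² = 58, BC² = 16.
Since AC² = 58 < 50 + 16 = 66, the triangle is acute, so the smallest enclosing circle is the circumcircle.
Circumcentre = (-3, -33/7), r² = 725/49.
Centre = (-3, -33/7).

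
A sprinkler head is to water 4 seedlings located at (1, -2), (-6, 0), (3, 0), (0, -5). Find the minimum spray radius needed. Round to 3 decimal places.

The minimum enclosing circle is determined by three boundary points: (-6, 0), (3, 0), (0, -5).
Their circumcentre is (-1.5, -0.7) with r² = 20.74.
The farthest remaining point (1, -2) is at distance² 7.94 ≤ 20.74.
r = √(20.74) ≈ 4.554.

4.554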